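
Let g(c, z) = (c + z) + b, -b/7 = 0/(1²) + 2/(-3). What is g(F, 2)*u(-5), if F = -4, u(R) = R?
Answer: -40/3 ≈ -13.333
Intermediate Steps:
b = 14/3 (b = -7*(0/(1²) + 2/(-3)) = -7*(0/1 + 2*(-⅓)) = -7*(0*1 - ⅔) = -7*(0 - ⅔) = -7*(-⅔) = 14/3 ≈ 4.6667)
g(c, z) = 14/3 + c + z (g(c, z) = (c + z) + 14/3 = 14/3 + c + z)
g(F, 2)*u(-5) = (14/3 - 4 + 2)*(-5) = (8/3)*(-5) = -40/3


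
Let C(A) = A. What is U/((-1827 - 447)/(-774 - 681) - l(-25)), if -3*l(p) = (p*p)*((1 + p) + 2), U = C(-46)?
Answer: 33465/3333238 ≈ 0.010040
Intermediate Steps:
U = -46
l(p) = -p**2*(3 + p)/3 (l(p) = -p*p*((1 + p) + 2)/3 = -p**2*(3 + p)/3)
U/((-1827 - 447)/(-774 - 681) - l(-25)) = -46/((-1827 - 447)/(-774 - 681) - (-25)**2*(-3 - 1*(-25))/3) = -46/(-2274/(-1455) - 625*(-3 + 25)/3) = -46/(-2274*(-1/1455) - 625*22/3) = -46/(758/485 - 1*13750/3) = -46/(758/485 - 13750/3) = -46/(-6666476/1455) = -46*(-1455/6666476) = 33465/3333238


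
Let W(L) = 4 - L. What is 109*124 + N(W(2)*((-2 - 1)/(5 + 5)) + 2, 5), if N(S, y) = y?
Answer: 13521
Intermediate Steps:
109*124 + N(W(2)*((-2 - 1)/(5 + 5)) + 2, 5) = 109*124 + 5 = 13516 + 5 = 13521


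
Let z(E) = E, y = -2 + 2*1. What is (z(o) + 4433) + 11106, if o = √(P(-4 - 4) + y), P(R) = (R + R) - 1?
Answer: 15539 + I*√17 ≈ 15539.0 + 4.1231*I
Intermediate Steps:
P(R) = -1 + 2*R (P(R) = 2*R - 1 = -1 + 2*R)
y = 0 (y = -2 + 2 = 0)
o = I*√17 (o = √((-1 + 2*(-4 - 4)) + 0) = √((-1 + 2*(-8)) + 0) = √((-1 - 16) + 0) = √(-17 + 0) = √(-17) = I*√17 ≈ 4.1231*I)
(z(o) + 4433) + 11106 = (I*√17 + 4433) + 11106 = (4433 + I*√17) + 11106 = 15539 + I*√17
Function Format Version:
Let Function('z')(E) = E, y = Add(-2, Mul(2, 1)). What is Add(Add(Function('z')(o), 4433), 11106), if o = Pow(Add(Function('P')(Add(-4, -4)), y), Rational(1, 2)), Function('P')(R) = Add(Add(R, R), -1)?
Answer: Add(15539, Mul(I, Pow(17, Rational(1, 2)))) ≈ Add(15539., Mul(4.1231, I))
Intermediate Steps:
Function('P')(R) = Add(-1, Mul(2, R)) (Function('P')(R) = Add(Mul(2, R), -1) = Add(-1, Mul(2, R)))
y = 0 (y = Add(-2, 2) = 0)
o = Mul(I, Pow(17, Rational(1, 2))) (o = Pow(Add(Add(-1, Mul(2, Add(-4, -4))), 0), Rational(1, 2)) = Pow(Add(Add(-1, Mul(2, -8)), 0), Rational(1, 2)) = Pow(Add(Add(-1, -16), 0), Rational(1, 2)) = Pow(Add(-17, 0), Rational(1, 2)) = Pow(-17, Rational(1, 2)) = Mul(I, Pow(17, Rational(1, 2))) ≈ Mul(4.1231, I))
Add(Add(Function('z')(o), 4433), 11106) = Add(Add(Mul(I, Pow(17, Rational(1, 2))), 4433), 11106) = Add(Add(4433, Mul(I, Pow(17, Rational(1, 2)))), 11106) = Add(15539, Mul(I, Pow(17, Rational(1, 2))))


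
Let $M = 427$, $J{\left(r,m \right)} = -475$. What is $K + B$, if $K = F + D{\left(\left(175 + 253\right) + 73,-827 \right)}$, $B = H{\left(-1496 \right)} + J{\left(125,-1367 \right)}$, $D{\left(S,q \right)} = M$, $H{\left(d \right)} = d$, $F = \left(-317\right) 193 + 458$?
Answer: $-62267$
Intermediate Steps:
$F = -60723$ ($F = -61181 + 458 = -60723$)
$D{\left(S,q \right)} = 427$
$B = -1971$ ($B = -1496 - 475 = -1971$)
$K = -60296$ ($K = -60723 + 427 = -60296$)
$K + B = -60296 - 1971 = -62267$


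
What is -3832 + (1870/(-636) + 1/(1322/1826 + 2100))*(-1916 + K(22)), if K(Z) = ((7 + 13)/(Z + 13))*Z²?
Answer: 2108118014962/2134690593 ≈ 987.55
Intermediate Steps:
K(Z) = 20*Z²/(13 + Z) (K(Z) = (20/(13 + Z))*Z² = 20*Z²/(13 + Z))
-3832 + (1870/(-636) + 1/(1322/1826 + 2100))*(-1916 + K(22)) = -3832 + (1870/(-636) + 1/(1322/1826 + 2100))*(-1916 + 20*22²/(13 + 22)) = -3832 + (1870*(-1/636) + 1/(1322*(1/1826) + 2100))*(-1916 + 20*484/35) = -3832 + (-935/318 + 1/(661/913 + 2100))*(-1916 + 20*484*(1/35)) = -3832 + (-935/318 + 1/(1917961/913))*(-1916 + 1936/7) = -3832 + (-935/318 + 913/1917961)*(-11476/7) = -3832 - 1793003201/609911598*(-11476/7) = -3832 + 10288252367338/2134690593 = 2108118014962/2134690593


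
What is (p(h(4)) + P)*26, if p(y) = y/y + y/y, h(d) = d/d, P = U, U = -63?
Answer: -1586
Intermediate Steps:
P = -63
h(d) = 1
p(y) = 2 (p(y) = 1 + 1 = 2)
(p(h(4)) + P)*26 = (2 - 63)*26 = -61*26 = -1586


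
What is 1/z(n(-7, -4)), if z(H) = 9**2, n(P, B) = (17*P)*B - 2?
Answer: 1/81 ≈ 0.012346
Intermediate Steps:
n(P, B) = -2 + 17*B*P (n(P, B) = 17*B*P - 2 = -2 + 17*B*P)
z(H) = 81
1/z(n(-7, -4)) = 1/81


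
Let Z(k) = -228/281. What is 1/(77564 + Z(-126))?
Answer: 281/21795256 ≈ 1.2893e-5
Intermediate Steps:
Z(k) = -228/281 (Z(k) = -228*1/281 = -228/281)
1/(77564 + Z(-126)) = 1/(77564 - 228/281) = 1/(21795256/281) = 281/21795256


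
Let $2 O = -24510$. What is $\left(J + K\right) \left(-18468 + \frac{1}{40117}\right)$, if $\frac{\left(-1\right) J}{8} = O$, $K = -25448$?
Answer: $- \frac{53782015766960}{40117} \approx -1.3406 \cdot 10^{9}$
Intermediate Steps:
$O = -12255$ ($O = \frac{1}{2} \left(-24510\right) = -12255$)
$J = 98040$ ($J = \left(-8\right) \left(-12255\right) = 98040$)
$\left(J + K\right) \left(-18468 + \frac{1}{40117}\right) = \left(98040 - 25448\right) \left(-18468 + \frac{1}{40117}\right) = 72592 \left(-18468 + \frac{1}{40117}\right) = 72592 \left(- \frac{740880755}{40117}\right) = - \frac{53782015766960}{40117}$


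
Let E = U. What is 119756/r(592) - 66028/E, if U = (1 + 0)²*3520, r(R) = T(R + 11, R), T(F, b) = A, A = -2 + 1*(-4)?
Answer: -52742161/2640 ≈ -19978.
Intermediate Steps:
A = -6 (A = -2 - 4 = -6)
T(F, b) = -6
r(R) = -6
U = 3520 (U = 1²*3520 = 1*3520 = 3520)
E = 3520
119756/r(592) - 66028/E = 119756/(-6) - 66028/3520 = 119756*(-⅙) - 66028*1/3520 = -59878/3 - 16507/880 = -52742161/2640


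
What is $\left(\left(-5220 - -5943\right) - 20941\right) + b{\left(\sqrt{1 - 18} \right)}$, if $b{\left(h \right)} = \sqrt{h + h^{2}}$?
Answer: $-20218 + \sqrt[4]{17} \sqrt{i - \sqrt{17}} \approx -20218.0 + 4.1529 i$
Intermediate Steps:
$\left(\left(-5220 - -5943\right) - 20941\right) + b{\left(\sqrt{1 - 18} \right)} = \left(\left(-5220 - -5943\right) - 20941\right) + \sqrt{\sqrt{1 - 18} \left(1 + \sqrt{1 - 18}\right)} = \left(\left(-5220 + 5943\right) - 20941\right) + \sqrt{\sqrt{-17} \left(1 + \sqrt{-17}\right)} = \left(723 - 20941\right) + \sqrt{i \sqrt{17} \left(1 + i \sqrt{17}\right)} = -20218 + \sqrt{i \sqrt{17} \left(1 + i \sqrt{17}\right)} = -20218 + \sqrt[4]{17} \sqrt{i \left(1 + i \sqrt{17}\right)}$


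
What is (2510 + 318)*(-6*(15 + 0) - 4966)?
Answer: -14298368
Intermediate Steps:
(2510 + 318)*(-6*(15 + 0) - 4966) = 2828*(-6*15 - 4966) = 2828*(-90 - 4966) = 2828*(-5056) = -14298368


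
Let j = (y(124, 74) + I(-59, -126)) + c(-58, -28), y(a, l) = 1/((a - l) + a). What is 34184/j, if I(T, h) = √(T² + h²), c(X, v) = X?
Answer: 60021429456/484224251 + 1034954784*√19357/484224251 ≈ 421.32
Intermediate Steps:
y(a, l) = 1/(-l + 2*a)
j = -10091/174 + √19357 (j = (1/(-1*74 + 2*124) + √((-59)² + (-126)²)) - 58 = (1/(-74 + 248) + √(3481 + 15876)) - 58 = (1/174 + √19357) - 58 = -10091/174 + √19357 ≈ 81.135)
34184/j = 34184/(-10091/174 + √19357)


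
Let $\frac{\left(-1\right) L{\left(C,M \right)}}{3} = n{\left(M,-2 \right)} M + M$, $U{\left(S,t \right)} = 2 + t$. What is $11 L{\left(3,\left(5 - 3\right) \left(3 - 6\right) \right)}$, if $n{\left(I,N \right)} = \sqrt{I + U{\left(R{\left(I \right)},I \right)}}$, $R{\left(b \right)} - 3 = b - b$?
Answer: $198 + 198 i \sqrt{10} \approx 198.0 + 626.13 i$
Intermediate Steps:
$R{\left(b \right)} = 3$ ($R{\left(b \right)} = 3 + \left(b - b\right) = 3 + 0 = 3$)
$n{\left(I,N \right)} = \sqrt{2 + 2 I}$ ($n{\left(I,N \right)} = \sqrt{I + \left(2 + I\right)} = \sqrt{2 + 2 I}$)
$L{\left(C,M \right)} = - 3 M - 3 M \sqrt{2 + 2 M}$ ($L{\left(C,M \right)} = - 3 \left(\sqrt{2 + 2 M} M + M\right) = - 3 \left(M \sqrt{2 + 2 M} + M\right) = - 3 \left(M + M \sqrt{2 + 2 M}\right) = - 3 M - 3 M \sqrt{2 + 2 M}$)
$11 L{\left(3,\left(5 - 3\right) \left(3 - 6\right) \right)} = 11 \left(- 3 \left(5 - 3\right) \left(3 - 6\right) \left(1 + \sqrt{2 + 2 \left(5 - 3\right) \left(3 - 6\right)}\right)\right) = 11 \left(- 3 \cdot 2 \left(-3\right) \left(1 + \sqrt{2 + 2 \cdot 2 \left(-3\right)}\right)\right) = 11 \left(\left(-3\right) \left(-6\right) \left(1 + \sqrt{2 + 2 \left(-6\right)}\right)\right) = 11 \left(\left(-3\right) \left(-6\right) \left(1 + \sqrt{2 - 12}\right)\right) = 11 \left(\left(-3\right) \left(-6\right) \left(1 + \sqrt{-10}\right)\right) = 11 \left(\left(-3\right) \left(-6\right) \left(1 + i \sqrt{10}\right)\right) = 11 \left(18 + 18 i \sqrt{10}\right) = 198 + 198 i \sqrt{10}$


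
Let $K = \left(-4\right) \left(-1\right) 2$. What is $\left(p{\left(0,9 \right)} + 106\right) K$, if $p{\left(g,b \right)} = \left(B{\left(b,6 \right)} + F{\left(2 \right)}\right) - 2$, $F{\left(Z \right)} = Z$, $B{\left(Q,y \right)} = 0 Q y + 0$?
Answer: $848$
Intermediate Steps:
$B{\left(Q,y \right)} = 0$ ($B{\left(Q,y \right)} = 0 y + 0 = 0 + 0 = 0$)
$p{\left(g,b \right)} = 0$ ($p{\left(g,b \right)} = \left(0 + 2\right) - 2 = 2 - 2 = 0$)
$K = 8$ ($K = 4 \cdot 2 = 8$)
$\left(p{\left(0,9 \right)} + 106\right) K = \left(0 + 106\right) 8 = 106 \cdot 8 = 848$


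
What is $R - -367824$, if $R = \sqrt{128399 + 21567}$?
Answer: $367824 + \sqrt{149966} \approx 3.6821 \cdot 10^{5}$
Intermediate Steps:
$R = \sqrt{149966} \approx 387.25$
$R - -367824 = \sqrt{149966} - -367824 = \sqrt{149966} + 367824 = 367824 + \sqrt{149966}$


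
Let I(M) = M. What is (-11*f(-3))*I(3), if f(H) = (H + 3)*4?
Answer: 0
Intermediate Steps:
f(H) = 12 + 4*H (f(H) = (3 + H)*4 = 12 + 4*H)
(-11*f(-3))*I(3) = -11*(12 + 4*(-3))*3 = -11*(12 - 12)*3 = -11*0*3 = 0*3 = 0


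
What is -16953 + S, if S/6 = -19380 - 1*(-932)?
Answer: -127641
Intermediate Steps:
S = -110688 (S = 6*(-19380 - 1*(-932)) = 6*(-19380 + 932) = 6*(-18448) = -110688)
-16953 + S = -16953 - 110688 = -127641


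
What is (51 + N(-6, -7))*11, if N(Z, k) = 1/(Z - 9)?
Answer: 8404/15 ≈ 560.27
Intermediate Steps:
N(Z, k) = 1/(-9 + Z)
(51 + N(-6, -7))*11 = (51 + 1/(-9 - 6))*11 = (51 + 1/(-15))*11 = (51 - 1/15)*11 = (764/15)*11 = 8404/15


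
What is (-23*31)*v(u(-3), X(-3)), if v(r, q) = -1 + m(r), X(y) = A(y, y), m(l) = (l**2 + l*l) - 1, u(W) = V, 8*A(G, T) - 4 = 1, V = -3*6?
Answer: -460598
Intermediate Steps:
V = -18
A(G, T) = 5/8 (A(G, T) = 1/2 + (1/8)*1 = 1/2 + 1/8 = 5/8)
u(W) = -18
m(l) = -1 + 2*l**2 (m(l) = (l**2 + l**2) - 1 = 2*l**2 - 1 = -1 + 2*l**2)
X(y) = 5/8
v(r, q) = -2 + 2*r**2 (v(r, q) = -1 + (-1 + 2*r**2) = -2 + 2*r**2)
(-23*31)*v(u(-3), X(-3)) = (-23*31)*(-2 + 2*(-18)**2) = -713*(-2 + 2*324) = -713*(-2 + 648) = -713*646 = -460598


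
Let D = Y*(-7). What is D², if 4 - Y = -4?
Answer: 3136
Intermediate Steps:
Y = 8 (Y = 4 - 1*(-4) = 4 + 4 = 8)
D = -56 (D = 8*(-7) = -56)
D² = (-56)² = 3136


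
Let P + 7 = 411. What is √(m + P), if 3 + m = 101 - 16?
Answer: 9*√6 ≈ 22.045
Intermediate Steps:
P = 404 (P = -7 + 411 = 404)
m = 82 (m = -3 + (101 - 16) = -3 + 85 = 82)
√(m + P) = √(82 + 404) = √486 = 9*√6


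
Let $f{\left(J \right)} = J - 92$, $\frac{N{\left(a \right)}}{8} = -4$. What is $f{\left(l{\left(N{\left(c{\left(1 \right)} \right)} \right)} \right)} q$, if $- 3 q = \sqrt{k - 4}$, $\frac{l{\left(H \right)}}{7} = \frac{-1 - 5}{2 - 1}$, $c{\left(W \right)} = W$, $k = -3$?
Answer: $\frac{134 i \sqrt{7}}{3} \approx 118.18 i$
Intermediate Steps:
$N{\left(a \right)} = -32$ ($N{\left(a \right)} = 8 \left(-4\right) = -32$)
$l{\left(H \right)} = -42$ ($l{\left(H \right)} = 7 \frac{-1 - 5}{2 - 1} = 7 \left(- \frac{6}{1}\right) = 7 \left(\left(-6\right) 1\right) = 7 \left(-6\right) = -42$)
$f{\left(J \right)} = -92 + J$
$q = - \frac{i \sqrt{7}}{3}$ ($q = - \frac{\sqrt{-3 - 4}}{3} = - \frac{\sqrt{-7}}{3} = - \frac{i \sqrt{7}}{3} \approx - 0.88192 i$)
$f{\left(l{\left(N{\left(c{\left(1 \right)} \right)} \right)} \right)} q = \left(-92 - 42\right) \left(- \frac{i \sqrt{7}}{3}\right) = - 134 \left(- \frac{i \sqrt{7}}{3}\right) = \frac{134 i \sqrt{7}}{3}$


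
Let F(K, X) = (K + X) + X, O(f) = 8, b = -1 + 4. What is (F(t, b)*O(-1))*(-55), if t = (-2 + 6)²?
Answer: -9680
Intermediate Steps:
b = 3
t = 16 (t = 4² = 16)
F(K, X) = K + 2*X
(F(t, b)*O(-1))*(-55) = ((16 + 2*3)*8)*(-55) = ((16 + 6)*8)*(-55) = (22*8)*(-55) = 176*(-55) = -9680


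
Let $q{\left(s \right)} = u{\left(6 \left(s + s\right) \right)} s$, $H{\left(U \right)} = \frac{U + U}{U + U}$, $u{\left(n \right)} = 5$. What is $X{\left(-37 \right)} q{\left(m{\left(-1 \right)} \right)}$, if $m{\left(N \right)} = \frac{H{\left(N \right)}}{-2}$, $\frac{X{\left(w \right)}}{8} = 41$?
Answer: $-820$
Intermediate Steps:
$X{\left(w \right)} = 328$ ($X{\left(w \right)} = 8 \cdot 41 = 328$)
$H{\left(U \right)} = 1$ ($H{\left(U \right)} = \frac{2 U}{2 U} = 2 U \frac{1}{2 U} = 1$)
$m{\left(N \right)} = - \frac{1}{2}$ ($m{\left(N \right)} = 1 \frac{1}{-2} = 1 \left(- \frac{1}{2}\right) = - \frac{1}{2}$)
$q{\left(s \right)} = 5 s$
$X{\left(-37 \right)} q{\left(m{\left(-1 \right)} \right)} = 328 \cdot 5 \left(- \frac{1}{2}\right) = 328 \left(- \frac{5}{2}\right) = -820$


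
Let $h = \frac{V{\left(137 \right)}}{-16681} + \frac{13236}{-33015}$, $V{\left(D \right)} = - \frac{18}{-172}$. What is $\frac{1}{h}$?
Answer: $- \frac{15787398830}{6329404237} \approx -2.4943$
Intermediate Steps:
$V{\left(D \right)} = \frac{9}{86}$ ($V{\left(D \right)} = \left(-18\right) \left(- \frac{1}{172}\right) = \frac{9}{86}$)
$h = - \frac{6329404237}{15787398830}$ ($h = \frac{9}{86 \left(-16681\right)} + \frac{13236}{-33015} = \frac{9}{86} \left(- \frac{1}{16681}\right) + 13236 \left(- \frac{1}{33015}\right) = - \frac{9}{1434566} - \frac{4412}{11005} = - \frac{6329404237}{15787398830} \approx -0.40092$)
$\frac{1}{h} = \frac{1}{- \frac{6329404237}{15787398830}} = - \frac{15787398830}{6329404237}$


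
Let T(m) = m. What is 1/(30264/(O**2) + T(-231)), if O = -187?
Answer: -34969/8047575 ≈ -0.0043453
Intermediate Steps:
1/(30264/(O**2) + T(-231)) = 1/(30264/((-187)**2) - 231) = 1/(30264/34969 - 231) = 1/(-8047575/34969) = -34969/8047575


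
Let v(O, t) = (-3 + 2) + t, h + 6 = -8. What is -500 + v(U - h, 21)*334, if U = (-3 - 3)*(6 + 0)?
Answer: 6180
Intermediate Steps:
h = -14 (h = -6 - 8 = -14)
U = -36 (U = -6*6 = -36)
v(O, t) = -1 + t
-500 + v(U - h, 21)*334 = -500 + (-1 + 21)*334 = -500 + 20*334 = -500 + 6680 = 6180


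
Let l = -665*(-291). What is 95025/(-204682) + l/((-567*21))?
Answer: -1940023805/116054694 ≈ -16.716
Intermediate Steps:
l = 193515
95025/(-204682) + l/((-567*21)) = 95025/(-204682) + 193515/((-567*21)) = 95025*(-1/204682) + 193515/(-11907) = -95025/204682 + 193515*(-1/11907) = -95025/204682 - 9215/567 = -1940023805/116054694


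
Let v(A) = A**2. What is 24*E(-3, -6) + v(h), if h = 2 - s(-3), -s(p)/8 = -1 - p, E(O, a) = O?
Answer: 252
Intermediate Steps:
s(p) = 8 + 8*p (s(p) = -8*(-1 - p) = 8 + 8*p)
h = 18 (h = 2 - (8 + 8*(-3)) = 2 - (8 - 24) = 2 - 1*(-16) = 2 + 16 = 18)
24*E(-3, -6) + v(h) = 24*(-3) + 18**2 = -72 + 324 = 252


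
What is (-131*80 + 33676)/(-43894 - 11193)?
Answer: -23196/55087 ≈ -0.42108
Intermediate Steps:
(-131*80 + 33676)/(-43894 - 11193) = (-10480 + 33676)/(-55087) = 23196*(-1/55087) = -23196/55087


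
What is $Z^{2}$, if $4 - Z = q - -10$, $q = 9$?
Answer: $225$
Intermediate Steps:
$Z = -15$ ($Z = 4 - \left(9 - -10\right) = 4 - \left(9 + 10\right) = 4 - 19 = -15$)
$Z^{2} = \left(-15\right)^{2} = 225$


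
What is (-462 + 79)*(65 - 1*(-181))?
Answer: -94218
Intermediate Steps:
(-462 + 79)*(65 - 1*(-181)) = -383*(65 + 181) = -383*246 = -94218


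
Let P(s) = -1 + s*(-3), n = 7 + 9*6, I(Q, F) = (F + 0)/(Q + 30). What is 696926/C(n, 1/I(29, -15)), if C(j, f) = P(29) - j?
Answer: -696926/149 ≈ -4677.4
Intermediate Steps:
I(Q, F) = F/(30 + Q)
n = 61 (n = 7 + 54 = 61)
P(s) = -1 - 3*s
C(j, f) = -88 - j (C(j, f) = (-1 - 3*29) - j = (-1 - 87) - j = -88 - j)
696926/C(n, 1/I(29, -15)) = 696926/(-88 - 1*61) = 696926/(-88 - 61) = 696926/(-149) = 696926*(-1/149) = -696926/149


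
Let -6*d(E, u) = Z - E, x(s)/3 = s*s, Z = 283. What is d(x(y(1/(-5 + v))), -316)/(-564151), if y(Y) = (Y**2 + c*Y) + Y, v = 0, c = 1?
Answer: 88316/1057783125 ≈ 8.3492e-5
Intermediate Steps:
y(Y) = Y**2 + 2*Y (y(Y) = (Y**2 + 1*Y) + Y = (Y**2 + Y) + Y = (Y + Y**2) + Y = Y**2 + 2*Y)
x(s) = 3*s**2 (x(s) = 3*(s*s) = 3*s**2)
d(E, u) = -283/6 + E/6 (d(E, u) = -(283 - E)/6 = -283/6 + E/6)
d(x(y(1/(-5 + v))), -316)/(-564151) = (-283/6 + (3*((2 + 1/(-5 + 0))/(-5 + 0))**2)/6)/(-564151) = (-283/6 + (3*((2 + 1/(-5))/(-5))**2)/6)*(-1/564151) = (-283/6 + (3*(-(2 - 1/5)/5)**2)/6)*(-1/564151) = (-283/6 + (3*(-1/5*9/5)**2)/6)*(-1/564151) = (-283/6 + (3*(-9/25)**2)/6)*(-1/564151) = (-283/6 + (3*(81/625))/6)*(-1/564151) = (-283/6 + (1/6)*(243/625))*(-1/564151) = (-283/6 + 81/1250)*(-1/564151) = -88316/1875*(-1/564151) = 88316/1057783125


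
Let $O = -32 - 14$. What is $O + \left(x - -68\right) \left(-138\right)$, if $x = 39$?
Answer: $-14812$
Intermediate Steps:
$O = -46$
$O + \left(x - -68\right) \left(-138\right) = -46 + \left(39 - -68\right) \left(-138\right) = -46 + \left(39 + 68\right) \left(-138\right) = -46 + 107 \left(-138\right) = -46 - 14766 = -14812$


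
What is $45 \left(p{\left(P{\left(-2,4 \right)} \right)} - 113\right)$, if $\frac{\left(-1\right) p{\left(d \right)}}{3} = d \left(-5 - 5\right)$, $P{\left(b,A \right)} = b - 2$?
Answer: $-10485$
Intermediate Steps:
$P{\left(b,A \right)} = -2 + b$
$p{\left(d \right)} = 30 d$ ($p{\left(d \right)} = - 3 d \left(-5 - 5\right) = - 3 d \left(-10\right) = - 3 \left(- 10 d\right) = 30 d$)
$45 \left(p{\left(P{\left(-2,4 \right)} \right)} - 113\right) = 45 \left(30 \left(-2 - 2\right) - 113\right) = 45 \left(30 \left(-4\right) - 113\right) = 45 \left(-120 - 113\right) = 45 \left(-233\right) = -10485$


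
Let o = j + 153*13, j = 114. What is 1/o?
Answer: 1/2103 ≈ 0.00047551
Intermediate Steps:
o = 2103 (o = 114 + 153*13 = 114 + 1989 = 2103)
1/o = 1/2103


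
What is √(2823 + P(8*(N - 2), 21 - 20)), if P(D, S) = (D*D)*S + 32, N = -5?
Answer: √5991 ≈ 77.402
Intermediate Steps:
P(D, S) = 32 + S*D² (P(D, S) = D²*S + 32 = S*D² + 32 = 32 + S*D²)
√(2823 + P(8*(N - 2), 21 - 20)) = √(2823 + (32 + (21 - 20)*(8*(-5 - 2))²)) = √(2823 + (32 + 1*(8*(-7))²)) = √(2823 + (32 + 1*(-56)²)) = √(2823 + (32 + 1*3136)) = √(2823 + (32 + 3136)) = √(2823 + 3168) = √5991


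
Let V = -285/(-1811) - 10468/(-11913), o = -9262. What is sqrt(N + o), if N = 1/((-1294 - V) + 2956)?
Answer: I*sqrt(11893353634092454482681019)/35834371513 ≈ 96.239*I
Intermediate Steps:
V = 22352753/21574443 (V = -285*(-1/1811) - 10468*(-1/11913) = 285/1811 + 10468/11913 = 22352753/21574443 ≈ 1.0361)
N = 21574443/35834371513 (N = 1/((-1294 - 1*22352753/21574443) + 2956) = 1/((-1294 - 22352753/21574443) + 2956) = 1/(-27939681995/21574443 + 2956) = 1/(35834371513/21574443) = 21574443/35834371513 ≈ 0.00060206)
sqrt(N + o) = sqrt(21574443/35834371513 - 9262) = sqrt(-331897927378963/35834371513) = I*sqrt(11893353634092454482681019)/35834371513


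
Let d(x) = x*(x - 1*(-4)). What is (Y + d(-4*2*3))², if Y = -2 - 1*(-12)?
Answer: 240100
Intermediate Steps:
d(x) = x*(4 + x) (d(x) = x*(x + 4) = x*(4 + x))
Y = 10 (Y = -2 + 12 = 10)
(Y + d(-4*2*3))² = (10 + (-4*2*3)*(4 - 4*2*3))² = (10 + (-8*3)*(4 - 8*3))² = (10 - 24*(4 - 24))² = (10 - 24*(-20))² = (10 + 480)² = 490² = 240100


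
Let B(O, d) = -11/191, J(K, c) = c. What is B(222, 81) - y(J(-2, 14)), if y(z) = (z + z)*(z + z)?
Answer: -149755/191 ≈ -784.06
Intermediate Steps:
B(O, d) = -11/191 (B(O, d) = -11*1/191 = -11/191)
y(z) = 4*z² (y(z) = (2*z)*(2*z) = 4*z²)
B(222, 81) - y(J(-2, 14)) = -11/191 - 4*14² = -11/191 - 4*196 = -11/191 - 1*784 = -11/191 - 784 = -149755/191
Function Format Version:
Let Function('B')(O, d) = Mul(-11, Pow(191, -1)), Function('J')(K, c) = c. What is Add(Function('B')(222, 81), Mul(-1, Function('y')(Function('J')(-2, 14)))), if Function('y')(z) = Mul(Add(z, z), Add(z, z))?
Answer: Rational(-149755, 191) ≈ -784.06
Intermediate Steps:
Function('B')(O, d) = Rational(-11, 191) (Function('B')(O, d) = Mul(-11, Rational(1, 191)) = Rational(-11, 191))
Function('y')(z) = Mul(4, Pow(z, 2)) (Function('y')(z) = Mul(Mul(2, z), Mul(2, z)) = Mul(4, Pow(z, 2)))
Add(Function('B')(222, 81), Mul(-1, Function('y')(Function('J')(-2, 14)))) = Add(Rational(-11, 191), Mul(-1, Mul(4, Pow(14, 2)))) = Add(Rational(-11, 191), Mul(-1, Mul(4, 196))) = Add(Rational(-11, 191), Mul(-1, 784)) = Add(Rational(-11, 191), -784) = Rational(-149755, 191)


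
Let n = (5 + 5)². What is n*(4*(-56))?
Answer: -22400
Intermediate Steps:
n = 100 (n = 10² = 100)
n*(4*(-56)) = 100*(4*(-56)) = 100*(-224) = -22400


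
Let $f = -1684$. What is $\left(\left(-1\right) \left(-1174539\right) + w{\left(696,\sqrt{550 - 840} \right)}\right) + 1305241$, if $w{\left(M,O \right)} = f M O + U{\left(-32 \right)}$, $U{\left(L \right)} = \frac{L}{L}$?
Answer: $2479781 - 1172064 i \sqrt{290} \approx 2.4798 \cdot 10^{6} - 1.996 \cdot 10^{7} i$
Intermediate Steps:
$U{\left(L \right)} = 1$
$w{\left(M,O \right)} = 1 - 1684 M O$ ($w{\left(M,O \right)} = - 1684 M O + 1 = 1 - 1684 M O$)
$\left(\left(-1\right) \left(-1174539\right) + w{\left(696,\sqrt{550 - 840} \right)}\right) + 1305241 = \left(\left(-1\right) \left(-1174539\right) + \left(1 - 1172064 \sqrt{550 - 840}\right)\right) + 1305241 = \left(1174539 + \left(1 - 1172064 \sqrt{-290}\right)\right) + 1305241 = \left(1174539 + \left(1 - 1172064 i \sqrt{290}\right)\right) + 1305241 = \left(1174540 - 1172064 i \sqrt{290}\right) + 1305241 = 2479781 - 1172064 i \sqrt{290}$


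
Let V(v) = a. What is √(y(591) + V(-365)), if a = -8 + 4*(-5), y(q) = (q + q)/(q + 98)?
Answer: I*√12477790/689 ≈ 5.1268*I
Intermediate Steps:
y(q) = 2*q/(98 + q) (y(q) = (2*q)/(98 + q) = 2*q/(98 + q))
a = -28 (a = -8 - 20 = -28)
V(v) = -28
√(y(591) + V(-365)) = √(2*591/(98 + 591) - 28) = √(2*591/689 - 28) = √(2*591*(1/689) - 28) = √(1182/689 - 28) = √(-18110/689) = I*√12477790/689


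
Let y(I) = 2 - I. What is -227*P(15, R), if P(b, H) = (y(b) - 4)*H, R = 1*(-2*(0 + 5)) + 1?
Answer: -34731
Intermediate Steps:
R = -9 (R = 1*(-2*5) + 1 = 1*(-10) + 1 = -10 + 1 = -9)
P(b, H) = H*(-2 - b) (P(b, H) = ((2 - b) - 4)*H = (-2 - b)*H = H*(-2 - b))
-227*P(15, R) = -(-227)*(-9)*(2 + 15) = -(-227)*(-9)*17 = -227*153 = -34731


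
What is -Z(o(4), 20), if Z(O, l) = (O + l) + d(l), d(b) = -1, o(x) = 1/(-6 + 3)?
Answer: -56/3 ≈ -18.667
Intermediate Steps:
o(x) = -1/3 (o(x) = 1/(-3) = -1/3)
Z(O, l) = -1 + O + l (Z(O, l) = (O + l) - 1 = -1 + O + l)
-Z(o(4), 20) = -(-1 - 1/3 + 20) = -1*56/3 = -56/3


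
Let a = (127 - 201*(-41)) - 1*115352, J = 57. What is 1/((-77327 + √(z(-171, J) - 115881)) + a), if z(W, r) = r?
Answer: -61437/11323553515 - 4*I*√7239/33970660545 ≈ -5.4256e-6 - 1.0018e-8*I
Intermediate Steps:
a = -106984 (a = (127 + 8241) - 115352 = 8368 - 115352 = -106984)
1/((-77327 + √(z(-171, J) - 115881)) + a) = 1/((-77327 + √(57 - 115881)) - 106984) = 1/((-77327 + √(-115824)) - 106984) = 1/((-77327 + 4*I*√7239) - 106984) = 1/(-184311 + 4*I*√7239)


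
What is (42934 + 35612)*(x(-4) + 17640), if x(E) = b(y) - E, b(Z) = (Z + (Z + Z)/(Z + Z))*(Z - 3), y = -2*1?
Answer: 1386258354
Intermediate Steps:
y = -2
b(Z) = (1 + Z)*(-3 + Z) (b(Z) = (Z + (2*Z)/((2*Z)))*(-3 + Z) = (Z + (2*Z)*(1/(2*Z)))*(-3 + Z) = (Z + 1)*(-3 + Z) = (1 + Z)*(-3 + Z))
x(E) = 5 - E (x(E) = (-3 + (-2)**2 - 2*(-2)) - E = (-3 + 4 + 4) - E = 5 - E)
(42934 + 35612)*(x(-4) + 17640) = (42934 + 35612)*((5 - 1*(-4)) + 17640) = 78546*((5 + 4) + 17640) = 78546*(9 + 17640) = 78546*17649 = 1386258354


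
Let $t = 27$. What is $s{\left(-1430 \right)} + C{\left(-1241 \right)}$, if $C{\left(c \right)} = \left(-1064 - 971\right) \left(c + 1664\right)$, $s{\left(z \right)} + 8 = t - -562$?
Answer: $-860224$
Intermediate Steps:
$s{\left(z \right)} = 581$ ($s{\left(z \right)} = -8 + \left(27 - -562\right) = -8 + \left(27 + 562\right) = -8 + 589 = 581$)
$C{\left(c \right)} = -3386240 - 2035 c$ ($C{\left(c \right)} = \left(-1064 - 971\right) \left(1664 + c\right) = - 2035 \left(1664 + c\right) = -3386240 - 2035 c$)
$s{\left(-1430 \right)} + C{\left(-1241 \right)} = 581 - 860805 = -860224$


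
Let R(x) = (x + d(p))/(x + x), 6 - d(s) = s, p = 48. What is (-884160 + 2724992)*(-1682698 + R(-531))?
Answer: -548268709678816/177 ≈ -3.0976e+12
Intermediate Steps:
d(s) = 6 - s
R(x) = (-42 + x)/(2*x) (R(x) = (x + (6 - 1*48))/(x + x) = (x + (6 - 48))/((2*x)) = (x - 42)*(1/(2*x)) = (-42 + x)*(1/(2*x)) = (-42 + x)/(2*x))
(-884160 + 2724992)*(-1682698 + R(-531)) = (-884160 + 2724992)*(-1682698 + (½)*(-42 - 531)/(-531)) = 1840832*(-1682698 + (½)*(-1/531)*(-573)) = 1840832*(-1682698 + 191/354) = 1840832*(-595674901/354) = -548268709678816/177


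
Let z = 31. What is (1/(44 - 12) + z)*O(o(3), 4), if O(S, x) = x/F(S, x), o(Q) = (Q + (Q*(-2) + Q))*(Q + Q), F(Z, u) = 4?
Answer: 993/32 ≈ 31.031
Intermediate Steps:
o(Q) = 0 (o(Q) = (Q + (-2*Q + Q))*(2*Q) = (Q - Q)*(2*Q) = 0*(2*Q) = 0)
O(S, x) = x/4
(1/(44 - 12) + z)*O(o(3), 4) = (1/(44 - 12) + 31)*((¼)*4) = (1/32 + 31)*1 = (993/32)*1 = 993/32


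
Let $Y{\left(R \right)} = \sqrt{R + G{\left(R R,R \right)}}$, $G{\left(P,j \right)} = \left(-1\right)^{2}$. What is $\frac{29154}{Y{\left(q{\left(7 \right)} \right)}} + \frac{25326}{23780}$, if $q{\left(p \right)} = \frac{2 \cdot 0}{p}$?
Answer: $\frac{346653723}{11890} \approx 29155.0$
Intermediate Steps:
$q{\left(p \right)} = 0$ ($q{\left(p \right)} = \frac{0}{p} = 0$)
$G{\left(P,j \right)} = 1$
$Y{\left(R \right)} = \sqrt{1 + R}$ ($Y{\left(R \right)} = \sqrt{R + 1} = \sqrt{1 + R}$)
$\frac{29154}{Y{\left(q{\left(7 \right)} \right)}} + \frac{25326}{23780} = \frac{29154}{\sqrt{1 + 0}} + \frac{25326}{23780} = \frac{29154}{\sqrt{1}} + 25326 \cdot \frac{1}{23780} = \frac{29154}{1} + \frac{12663}{11890} = 29154 \cdot 1 + \frac{12663}{11890} = 29154 + \frac{12663}{11890} = \frac{346653723}{11890}$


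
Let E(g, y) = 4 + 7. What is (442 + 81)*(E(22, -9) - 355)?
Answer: -179912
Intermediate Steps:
E(g, y) = 11
(442 + 81)*(E(22, -9) - 355) = (442 + 81)*(11 - 355) = 523*(-344) = -179912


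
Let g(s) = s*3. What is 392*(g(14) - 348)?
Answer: -119952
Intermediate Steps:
g(s) = 3*s
392*(g(14) - 348) = 392*(3*14 - 348) = 392*(42 - 348) = 392*(-306) = -119952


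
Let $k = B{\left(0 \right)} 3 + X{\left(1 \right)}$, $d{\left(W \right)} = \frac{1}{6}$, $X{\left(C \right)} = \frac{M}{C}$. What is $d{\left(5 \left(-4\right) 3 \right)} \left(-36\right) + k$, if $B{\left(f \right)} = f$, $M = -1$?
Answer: $-7$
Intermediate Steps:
$X{\left(C \right)} = - \frac{1}{C}$
$d{\left(W \right)} = \frac{1}{6}$
$k = -1$ ($k = 0 \cdot 3 - 1^{-1} = 0 - 1 = -1$)
$d{\left(5 \left(-4\right) 3 \right)} \left(-36\right) + k = \frac{1}{6} \left(-36\right) - 1 = -6 - 1 = -7$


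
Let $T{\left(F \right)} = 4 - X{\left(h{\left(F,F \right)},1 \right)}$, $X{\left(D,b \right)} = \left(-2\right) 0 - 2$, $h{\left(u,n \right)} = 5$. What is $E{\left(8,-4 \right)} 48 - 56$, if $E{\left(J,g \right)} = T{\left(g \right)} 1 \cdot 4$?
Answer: $1096$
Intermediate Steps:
$X{\left(D,b \right)} = -2$ ($X{\left(D,b \right)} = 0 - 2 = -2$)
$T{\left(F \right)} = 6$ ($T{\left(F \right)} = 4 - -2 = 4 + 2 = 6$)
$E{\left(J,g \right)} = 24$ ($E{\left(J,g \right)} = 6 \cdot 1 \cdot 4 = 6 \cdot 4 = 24$)
$E{\left(8,-4 \right)} 48 - 56 = 24 \cdot 48 - 56 = 1152 - 56 = 1096$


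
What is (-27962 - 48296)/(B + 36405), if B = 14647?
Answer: -38129/25526 ≈ -1.4937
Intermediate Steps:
(-27962 - 48296)/(B + 36405) = (-27962 - 48296)/(14647 + 36405) = -76258/51052 = -76258*1/51052 = -38129/25526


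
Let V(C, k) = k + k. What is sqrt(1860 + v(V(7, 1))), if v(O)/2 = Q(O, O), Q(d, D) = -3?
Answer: 3*sqrt(206) ≈ 43.058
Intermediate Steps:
V(C, k) = 2*k
v(O) = -6 (v(O) = 2*(-3) = -6)
sqrt(1860 + v(V(7, 1))) = sqrt(1860 - 6) = sqrt(1854) = 3*sqrt(206)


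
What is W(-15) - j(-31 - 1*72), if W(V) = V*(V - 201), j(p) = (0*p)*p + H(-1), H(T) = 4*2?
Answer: 3232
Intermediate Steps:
H(T) = 8
j(p) = 8 (j(p) = (0*p)*p + 8 = 0*p + 8 = 0 + 8 = 8)
W(V) = V*(-201 + V)
W(-15) - j(-31 - 1*72) = -15*(-201 - 15) - 1*8 = -15*(-216) - 8 = 3240 - 8 = 3232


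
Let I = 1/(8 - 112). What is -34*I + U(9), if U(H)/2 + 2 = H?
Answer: 745/52 ≈ 14.327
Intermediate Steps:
I = -1/104 (I = 1/(-104) = -1/104 ≈ -0.0096154)
U(H) = -4 + 2*H
-34*I + U(9) = -34*(-1/104) + (-4 + 2*9) = 17/52 + (-4 + 18) = 17/52 + 14 = 745/52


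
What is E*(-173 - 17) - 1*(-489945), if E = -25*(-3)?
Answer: 475695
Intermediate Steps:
E = 75
E*(-173 - 17) - 1*(-489945) = 75*(-173 - 17) - 1*(-489945) = 75*(-190) + 489945 = -14250 + 489945 = 475695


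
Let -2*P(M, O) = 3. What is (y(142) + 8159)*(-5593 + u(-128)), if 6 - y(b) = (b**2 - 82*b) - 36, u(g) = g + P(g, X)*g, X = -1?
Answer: 1763751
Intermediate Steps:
P(M, O) = -3/2 (P(M, O) = -1/2*3 = -3/2)
u(g) = -g/2 (u(g) = g - 3*g/2 = -g/2)
y(b) = 42 - b**2 + 82*b (y(b) = 6 - ((b**2 - 82*b) - 36) = 6 - (-36 + b**2 - 82*b) = 6 + (36 - b**2 + 82*b) = 42 - b**2 + 82*b)
(y(142) + 8159)*(-5593 + u(-128)) = ((42 - 1*142**2 + 82*142) + 8159)*(-5593 - 1/2*(-128)) = ((42 - 1*20164 + 11644) + 8159)*(-5593 + 64) = ((42 - 20164 + 11644) + 8159)*(-5529) = (-8478 + 8159)*(-5529) = -319*(-5529) = 1763751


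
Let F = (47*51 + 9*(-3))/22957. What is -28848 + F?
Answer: -662261166/22957 ≈ -28848.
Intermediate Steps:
F = 2370/22957 (F = (2397 - 27)*(1/22957) = 2370*(1/22957) = 2370/22957 ≈ 0.10324)
-28848 + F = -28848 + 2370/22957 = -662261166/22957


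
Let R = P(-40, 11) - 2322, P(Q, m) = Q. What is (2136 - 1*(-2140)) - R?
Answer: 6638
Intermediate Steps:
R = -2362 (R = -40 - 2322 = -2362)
(2136 - 1*(-2140)) - R = (2136 - 1*(-2140)) - 1*(-2362) = (2136 + 2140) + 2362 = 4276 + 2362 = 6638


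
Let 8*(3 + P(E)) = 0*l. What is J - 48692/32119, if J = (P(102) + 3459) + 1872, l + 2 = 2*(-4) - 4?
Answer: 171081340/32119 ≈ 5326.5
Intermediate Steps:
l = -14 (l = -2 + (2*(-4) - 4) = -2 + (-8 - 4) = -2 - 12 = -14)
P(E) = -3 (P(E) = -3 + (0*(-14))/8 = -3 + (⅛)*0 = -3 + 0 = -3)
J = 5328 (J = (-3 + 3459) + 1872 = 3456 + 1872 = 5328)
J - 48692/32119 = 5328 - 48692/32119 = 171081340/32119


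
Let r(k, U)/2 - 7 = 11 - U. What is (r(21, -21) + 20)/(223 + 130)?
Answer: 98/353 ≈ 0.27762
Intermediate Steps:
r(k, U) = 36 - 2*U (r(k, U) = 14 + 2*(11 - U) = 14 + (22 - 2*U) = 36 - 2*U)
(r(21, -21) + 20)/(223 + 130) = ((36 - 2*(-21)) + 20)/(223 + 130) = ((36 + 42) + 20)/353 = (78 + 20)*(1/353) = 98*(1/353) = 98/353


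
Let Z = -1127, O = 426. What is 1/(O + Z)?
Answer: -1/701 ≈ -0.0014265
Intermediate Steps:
1/(O + Z) = 1/(426 - 1127) = 1/(-701) = -1/701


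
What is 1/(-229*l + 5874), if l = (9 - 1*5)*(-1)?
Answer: 1/6790 ≈ 0.00014728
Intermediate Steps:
l = -4 (l = (9 - 5)*(-1) = 4*(-1) = -4)
1/(-229*l + 5874) = 1/(-229*(-4) + 5874) = 1/(916 + 5874) = 1/6790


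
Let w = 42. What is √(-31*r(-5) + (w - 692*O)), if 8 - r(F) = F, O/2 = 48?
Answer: I*√66793 ≈ 258.44*I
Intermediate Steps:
O = 96 (O = 2*48 = 96)
r(F) = 8 - F
√(-31*r(-5) + (w - 692*O)) = √(-31*(8 - 1*(-5)) + (42 - 692*96)) = √(-31*(8 + 5) + (42 - 66432)) = √(-31*13 - 66390) = √(-403 - 66390) = √(-66793) = I*√66793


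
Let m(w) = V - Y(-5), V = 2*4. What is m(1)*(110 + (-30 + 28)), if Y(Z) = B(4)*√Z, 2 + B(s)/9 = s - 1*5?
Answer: 864 + 2916*I*√5 ≈ 864.0 + 6520.4*I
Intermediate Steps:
B(s) = -63 + 9*s (B(s) = -18 + 9*(s - 1*5) = -18 + 9*(s - 5) = -18 + 9*(-5 + s) = -18 + (-45 + 9*s) = -63 + 9*s)
V = 8
Y(Z) = -27*√Z (Y(Z) = (-63 + 9*4)*√Z = (-63 + 36)*√Z = -27*√Z)
m(w) = 8 + 27*I*√5 (m(w) = 8 - (-27)*√(-5) = 8 - (-27)*I*√5 = 8 + 27*I*√5)
m(1)*(110 + (-30 + 28)) = (8 + 27*I*√5)*(110 + (-30 + 28)) = (8 + 27*I*√5)*(110 - 2) = (8 + 27*I*√5)*108 = 864 + 2916*I*√5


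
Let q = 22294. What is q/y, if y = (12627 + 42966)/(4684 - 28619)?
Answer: -7515590/783 ≈ -9598.5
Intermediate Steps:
y = -55593/23935 (y = 55593/(-23935) = 55593*(-1/23935) = -55593/23935 ≈ -2.3227)
q/y = 22294/(-55593/23935) = 22294*(-23935/55593) = -7515590/783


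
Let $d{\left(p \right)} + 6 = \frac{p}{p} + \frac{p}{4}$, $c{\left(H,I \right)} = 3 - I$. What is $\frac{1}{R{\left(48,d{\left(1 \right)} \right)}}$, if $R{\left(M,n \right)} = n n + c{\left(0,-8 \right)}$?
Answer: $\frac{16}{537} \approx 0.029795$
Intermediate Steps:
$d{\left(p \right)} = -5 + \frac{p}{4}$ ($d{\left(p \right)} = -6 + \left(\frac{p}{p} + \frac{p}{4}\right) = -6 + \left(1 + p \frac{1}{4}\right) = -6 + \left(1 + \frac{p}{4}\right) = -5 + \frac{p}{4}$)
$R{\left(M,n \right)} = 11 + n^{2}$ ($R{\left(M,n \right)} = n n + \left(3 - -8\right) = n^{2} + \left(3 + 8\right) = n^{2} + 11 = 11 + n^{2}$)
$\frac{1}{R{\left(48,d{\left(1 \right)} \right)}} = \frac{1}{11 + \left(-5 + \frac{1}{4} \cdot 1\right)^{2}} = \frac{1}{11 + \left(-5 + \frac{1}{4}\right)^{2}} = \frac{1}{11 + \left(- \frac{19}{4}\right)^{2}} = \frac{1}{11 + \frac{361}{16}} = \frac{1}{\frac{537}{16}} = \frac{16}{537}$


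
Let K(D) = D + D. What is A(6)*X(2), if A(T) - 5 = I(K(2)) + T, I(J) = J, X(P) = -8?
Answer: -120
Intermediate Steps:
K(D) = 2*D
A(T) = 9 + T (A(T) = 5 + (2*2 + T) = 5 + (4 + T) = 9 + T)
A(6)*X(2) = (9 + 6)*(-8) = 15*(-8) = -120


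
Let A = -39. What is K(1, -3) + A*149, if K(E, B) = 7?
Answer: -5804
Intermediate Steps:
K(1, -3) + A*149 = 7 - 39*149 = 7 - 5811 = -5804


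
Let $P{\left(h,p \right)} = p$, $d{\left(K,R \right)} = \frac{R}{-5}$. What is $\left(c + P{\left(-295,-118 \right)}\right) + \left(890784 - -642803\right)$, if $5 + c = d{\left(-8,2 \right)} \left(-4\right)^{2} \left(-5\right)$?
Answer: $1533496$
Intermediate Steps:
$d{\left(K,R \right)} = - \frac{R}{5}$ ($d{\left(K,R \right)} = R \left(- \frac{1}{5}\right) = - \frac{R}{5}$)
$c = 27$ ($c = -5 + \left(- \frac{1}{5}\right) 2 \left(-4\right)^{2} \left(-5\right) = -5 + \left(- \frac{2}{5}\right) 16 \left(-5\right) = -5 - -32 = -5 + 32 = 27$)
$\left(c + P{\left(-295,-118 \right)}\right) + \left(890784 - -642803\right) = \left(27 - 118\right) + \left(890784 - -642803\right) = -91 + \left(890784 + 642803\right) = -91 + 1533587 = 1533496$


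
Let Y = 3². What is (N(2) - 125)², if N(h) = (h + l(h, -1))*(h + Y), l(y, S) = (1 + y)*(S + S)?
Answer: 28561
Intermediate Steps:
l(y, S) = 2*S*(1 + y) (l(y, S) = (1 + y)*(2*S) = 2*S*(1 + y))
Y = 9
N(h) = (-2 - h)*(9 + h) (N(h) = (h + 2*(-1)*(1 + h))*(h + 9) = (h + (-2 - 2*h))*(9 + h) = (-2 - h)*(9 + h))
(N(2) - 125)² = ((-18 - 1*2² - 11*2) - 125)² = ((-18 - 1*4 - 22) - 125)² = ((-18 - 4 - 22) - 125)² = (-44 - 125)² = (-169)² = 28561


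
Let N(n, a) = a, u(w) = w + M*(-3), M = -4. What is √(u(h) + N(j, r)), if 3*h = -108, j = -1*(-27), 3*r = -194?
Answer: I*√798/3 ≈ 9.4163*I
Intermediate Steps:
r = -194/3 (r = (⅓)*(-194) = -194/3 ≈ -64.667)
j = 27
h = -36 (h = (⅓)*(-108) = -36)
u(w) = 12 + w (u(w) = w - 4*(-3) = w + 12 = 12 + w)
√(u(h) + N(j, r)) = √((12 - 36) - 194/3) = √(-24 - 194/3) = √(-266/3) = I*√798/3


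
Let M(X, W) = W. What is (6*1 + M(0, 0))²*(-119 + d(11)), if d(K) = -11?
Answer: -4680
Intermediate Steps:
(6*1 + M(0, 0))²*(-119 + d(11)) = (6*1 + 0)²*(-119 - 11) = (6 + 0)²*(-130) = 6²*(-130) = 36*(-130) = -4680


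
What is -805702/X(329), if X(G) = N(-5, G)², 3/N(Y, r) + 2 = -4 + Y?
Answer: -97489942/9 ≈ -1.0832e+7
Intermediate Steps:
N(Y, r) = 3/(-6 + Y) (N(Y, r) = 3/(-2 + (-4 + Y)) = 3/(-6 + Y))
X(G) = 9/121 (X(G) = (3/(-6 - 5))² = (3/(-11))² = (3*(-1/11))² = (-3/11)² = 9/121)
-805702/X(329) = -805702/9/121 = -805702*121/9 = -97489942/9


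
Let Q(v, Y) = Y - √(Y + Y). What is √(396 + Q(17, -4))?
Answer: √(392 - 2*I*√2) ≈ 19.799 - 0.07143*I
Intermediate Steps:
Q(v, Y) = Y - √2*√Y (Q(v, Y) = Y - √(2*Y) = Y - √2*√Y)
√(396 + Q(17, -4)) = √(396 + (-4 - √2*√(-4))) = √(396 + (-4 - √2*2*I)) = √(396 + (-4 - 2*I*√2)) = √(392 - 2*I*√2)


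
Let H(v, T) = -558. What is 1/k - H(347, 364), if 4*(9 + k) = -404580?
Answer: 56443931/101154 ≈ 558.00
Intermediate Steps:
k = -101154 (k = -9 + (1/4)*(-404580) = -9 - 101145 = -101154)
1/k - H(347, 364) = 1/(-101154) - 1*(-558) = -1/101154 + 558 = 56443931/101154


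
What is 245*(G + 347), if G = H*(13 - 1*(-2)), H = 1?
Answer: 88690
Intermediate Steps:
G = 15 (G = 1*(13 - 1*(-2)) = 1*(13 + 2) = 1*15 = 15)
245*(G + 347) = 245*(15 + 347) = 245*362 = 88690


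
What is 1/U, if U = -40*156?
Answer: -1/6240 ≈ -0.00016026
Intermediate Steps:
U = -6240
1/U = 1/(-6240) = -1/6240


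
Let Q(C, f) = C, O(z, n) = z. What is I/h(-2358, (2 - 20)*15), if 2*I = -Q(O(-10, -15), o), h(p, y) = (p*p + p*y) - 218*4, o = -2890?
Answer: 5/6195952 ≈ 8.0698e-7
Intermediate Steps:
h(p, y) = -872 + p**2 + p*y (h(p, y) = (p**2 + p*y) - 872 = -872 + p**2 + p*y)
I = 5 (I = (-1*(-10))/2 = (1/2)*10 = 5)
I/h(-2358, (2 - 20)*15) = 5/(-872 + (-2358)**2 - 2358*(2 - 20)*15) = 5/(-872 + 5560164 - (-42444)*15) = 5/(-872 + 5560164 - 2358*(-270)) = 5/(-872 + 5560164 + 636660) = 5/6195952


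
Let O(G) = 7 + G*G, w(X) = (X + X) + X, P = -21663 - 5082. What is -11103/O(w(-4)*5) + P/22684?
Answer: -348329667/81821188 ≈ -4.2572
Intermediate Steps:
P = -26745
w(X) = 3*X (w(X) = 2*X + X = 3*X)
O(G) = 7 + G²
-11103/O(w(-4)*5) + P/22684 = -11103/(7 + ((3*(-4))*5)²) - 26745/22684 = -11103/(7 + (-12*5)²) - 26745*1/22684 = -11103/(7 + (-60)²) - 26745/22684 = -11103/(7 + 3600) - 26745/22684 = -11103/3607 - 26745/22684 = -348329667/81821188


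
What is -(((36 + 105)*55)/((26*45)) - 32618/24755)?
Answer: -10254131/1930890 ≈ -5.3106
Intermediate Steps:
-(((36 + 105)*55)/((26*45)) - 32618/24755) = -((141*55)/1170 - 32618*1/24755) = -(7755*(1/1170) - 32618/24755) = -(517/78 - 32618/24755) = -1*10254131/1930890 = -10254131/1930890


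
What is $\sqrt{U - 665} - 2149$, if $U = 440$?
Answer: $-2149 + 15 i \approx -2149.0 + 15.0 i$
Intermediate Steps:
$\sqrt{U - 665} - 2149 = \sqrt{440 - 665} - 2149 = \sqrt{-225} - 2149 = 15 i - 2149 = -2149 + 15 i$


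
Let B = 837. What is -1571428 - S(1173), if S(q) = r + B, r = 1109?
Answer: -1573374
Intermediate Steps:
S(q) = 1946 (S(q) = 1109 + 837 = 1946)
-1571428 - S(1173) = -1571428 - 1*1946 = -1571428 - 1946 = -1573374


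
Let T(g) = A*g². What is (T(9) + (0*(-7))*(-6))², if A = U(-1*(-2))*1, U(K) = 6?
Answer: 236196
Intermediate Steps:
A = 6 (A = 6*1 = 6)
T(g) = 6*g²
(T(9) + (0*(-7))*(-6))² = (6*9² + (0*(-7))*(-6))² = (6*81 + 0*(-6))² = (486 + 0)² = 486² = 236196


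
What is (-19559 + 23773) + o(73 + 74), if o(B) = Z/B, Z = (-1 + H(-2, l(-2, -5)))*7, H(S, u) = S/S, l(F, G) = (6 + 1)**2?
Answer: 4214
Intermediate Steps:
l(F, G) = 49 (l(F, G) = 7**2 = 49)
H(S, u) = 1
Z = 0 (Z = (-1 + 1)*7 = 0*7 = 0)
o(B) = 0 (o(B) = 0/B = 0)
(-19559 + 23773) + o(73 + 74) = (-19559 + 23773) + 0 = 4214 + 0 = 4214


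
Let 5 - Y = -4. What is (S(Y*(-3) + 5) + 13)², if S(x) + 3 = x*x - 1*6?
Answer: 238144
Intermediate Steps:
Y = 9 (Y = 5 - 1*(-4) = 5 + 4 = 9)
S(x) = -9 + x² (S(x) = -3 + (x*x - 1*6) = -3 + (x² - 6) = -3 + (-6 + x²) = -9 + x²)
(S(Y*(-3) + 5) + 13)² = ((-9 + (9*(-3) + 5)²) + 13)² = ((-9 + (-27 + 5)²) + 13)² = ((-9 + (-22)²) + 13)² = ((-9 + 484) + 13)² = (475 + 13)² = 488² = 238144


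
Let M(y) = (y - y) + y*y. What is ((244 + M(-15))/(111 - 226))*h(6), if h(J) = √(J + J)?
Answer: -938*√3/115 ≈ -14.128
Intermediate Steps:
M(y) = y² (M(y) = 0 + y² = y²)
h(J) = √2*√J (h(J) = √(2*J) = √2*√J)
((244 + M(-15))/(111 - 226))*h(6) = ((244 + (-15)²)/(111 - 226))*(√2*√6) = ((244 + 225)/(-115))*(2*√3) = (469*(-1/115))*(2*√3) = -938*√3/115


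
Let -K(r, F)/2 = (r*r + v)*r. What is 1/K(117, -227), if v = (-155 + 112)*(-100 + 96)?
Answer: -1/3243474 ≈ -3.0831e-7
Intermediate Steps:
v = 172 (v = -43*(-4) = 172)
K(r, F) = -2*r*(172 + r²) (K(r, F) = -2*(r*r + 172)*r = -2*(r² + 172)*r = -2*(172 + r²)*r = -2*r*(172 + r²))
1/K(117, -227) = 1/(-2*117*(172 + 117²)) = 1/(-2*117*(172 + 13689)) = 1/(-2*117*13861) = 1/(-3243474) = -1/3243474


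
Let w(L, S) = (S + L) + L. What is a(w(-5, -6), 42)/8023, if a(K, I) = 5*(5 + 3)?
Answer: 40/8023 ≈ 0.0049857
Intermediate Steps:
w(L, S) = S + 2*L (w(L, S) = (L + S) + L = S + 2*L)
a(K, I) = 40 (a(K, I) = 5*8 = 40)
a(w(-5, -6), 42)/8023 = 40/8023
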